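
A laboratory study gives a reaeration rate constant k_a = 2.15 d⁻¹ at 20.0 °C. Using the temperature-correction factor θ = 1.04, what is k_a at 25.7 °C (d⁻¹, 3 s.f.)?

k_a(T₂) = k_a(T₁) · θ^(T₂−T₁) = 2.15 × 1.04^(25.7−20.0)
= 2.15 × 1.04^5.70 = 2.15 × 1.251 = 2.689 d⁻¹.

k_a ≈ 2.69 d⁻¹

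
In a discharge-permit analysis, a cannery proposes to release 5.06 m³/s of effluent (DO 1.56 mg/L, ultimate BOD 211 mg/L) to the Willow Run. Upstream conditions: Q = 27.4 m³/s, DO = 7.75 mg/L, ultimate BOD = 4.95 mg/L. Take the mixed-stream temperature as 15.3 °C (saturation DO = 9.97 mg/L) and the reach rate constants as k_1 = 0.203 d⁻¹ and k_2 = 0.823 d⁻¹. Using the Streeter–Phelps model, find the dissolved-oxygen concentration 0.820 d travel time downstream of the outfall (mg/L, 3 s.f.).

DO ≈ 4.25 mg/L

Mixed DO = (27.4×7.75 + 5.06×1.56)/(27.4+5.06) = 220.2/32.46 = 6.785 mg/L.
Mixed L₀ = (27.4×4.95 + 5.06×211)/(32.46) = 1203/32.46 = 37.07 mg/L.
Initial deficit D₀ = C_s − DO₀ = 9.97 − 6.785 = 3.185 mg/L.
D(0.820) = [0.203×37.07/(0.823−0.203)](e^(−0.203×0.820) − e^(−0.823×0.820)) + 3.185 e^(−0.823×0.820)
= 12.14 × (0.8467 − 0.5092) + 3.185 × 0.5092 = 5.717 mg/L.
DO = 9.97 − 5.717 = 4.253 mg/L.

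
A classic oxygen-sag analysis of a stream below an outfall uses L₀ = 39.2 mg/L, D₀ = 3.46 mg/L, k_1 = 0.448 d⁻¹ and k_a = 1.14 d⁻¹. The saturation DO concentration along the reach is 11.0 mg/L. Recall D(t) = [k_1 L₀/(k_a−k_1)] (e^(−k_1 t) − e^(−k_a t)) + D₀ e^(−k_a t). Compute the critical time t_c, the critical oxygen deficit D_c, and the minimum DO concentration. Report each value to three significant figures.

t_c ≈ 1.14 d; D_c ≈ 9.25 mg/L; min DO ≈ 1.75 mg/L

With k_a/k_1 = 2.545 and 1 − D₀(k_a−k_1)/(k_1 L₀) = 0.8637,
t_c = ln(2.545 × 0.8637) / (1.14 − 0.448) = ln(2.198) / 0.6920 = 0.7874/0.6920 = 1.138 d.
D_c = (k_1/k_a) L₀ e^(−k_1 t_c) = (0.448/1.14) × 39.2 × e^(−0.448×1.138) = 0.3930 × 39.2 × 0.6006 = 9.253 mg/L.
Minimum DO = C_s − D_c = 11.0 − 9.253 = 1.747 mg/L.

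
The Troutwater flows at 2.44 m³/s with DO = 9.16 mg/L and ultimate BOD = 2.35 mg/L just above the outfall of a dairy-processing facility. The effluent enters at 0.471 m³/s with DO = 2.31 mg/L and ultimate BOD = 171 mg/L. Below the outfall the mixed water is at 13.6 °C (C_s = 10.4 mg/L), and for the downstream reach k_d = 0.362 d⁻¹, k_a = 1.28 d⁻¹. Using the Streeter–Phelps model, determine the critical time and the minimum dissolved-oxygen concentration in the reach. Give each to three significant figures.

t_c ≈ 1.13 d; minimum DO ≈ 4.84 mg/L

Mixed DO = (2.44×9.16 + 0.471×2.31)/(2.44+0.471) = 23.44/2.911 = 8.052 mg/L.
Mixed L₀ = (2.44×2.35 + 0.471×171)/(2.911) = 86.27/2.911 = 29.64 mg/L.
Initial deficit D₀ = C_s − DO₀ = 10.4 − 8.052 = 2.348 mg/L.
t_c = (1/0.9180) ln[(1.28/0.362)(1 − 2.348×0.9180/(0.362×29.64))] = 1.089 × ln(2.825) = 1.131 d.
D_c = (0.362/1.28) × 29.64 × e^(−0.362×1.131) = 0.2828 × 29.64 × 0.6639 = 5.565 mg/L.
Minimum DO = 10.4 − 5.565 = 4.835 mg/L.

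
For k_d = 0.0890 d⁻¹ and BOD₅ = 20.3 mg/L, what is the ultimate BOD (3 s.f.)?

L₀ ≈ 56.5 mg/L

BOD₅ = L₀(1 − e^(−5k_d)) ⇒ L₀ = BOD₅ / (1 − e^(−5×0.0890))
= 20.3 / (1 − 0.6408) = 20.3 / 0.3592 = 56.52 mg/L.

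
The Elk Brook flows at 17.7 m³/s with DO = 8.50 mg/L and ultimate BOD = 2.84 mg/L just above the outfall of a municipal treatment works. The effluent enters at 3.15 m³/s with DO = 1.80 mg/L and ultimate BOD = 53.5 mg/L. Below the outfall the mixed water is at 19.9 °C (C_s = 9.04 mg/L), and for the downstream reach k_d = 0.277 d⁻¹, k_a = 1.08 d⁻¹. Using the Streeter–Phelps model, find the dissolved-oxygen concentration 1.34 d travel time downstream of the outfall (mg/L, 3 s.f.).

Mixed DO = (17.7×8.50 + 3.15×1.80)/(17.7+3.15) = 156.1/20.85 = 7.488 mg/L.
Mixed L₀ = (17.7×2.84 + 3.15×53.5)/(20.85) = 218.8/20.85 = 10.49 mg/L.
Initial deficit D₀ = C_s − DO₀ = 9.04 − 7.488 = 1.552 mg/L.
D(1.34) = [0.277×10.49/(1.08−0.277)](e^(−0.277×1.34) − e^(−1.08×1.34)) + 1.552 e^(−1.08×1.34)
= 3.620 × (0.6899 − 0.2352) + 1.552 × 0.2352 = 2.011 mg/L.
DO = 9.04 − 2.011 = 7.029 mg/L.

DO ≈ 7.03 mg/L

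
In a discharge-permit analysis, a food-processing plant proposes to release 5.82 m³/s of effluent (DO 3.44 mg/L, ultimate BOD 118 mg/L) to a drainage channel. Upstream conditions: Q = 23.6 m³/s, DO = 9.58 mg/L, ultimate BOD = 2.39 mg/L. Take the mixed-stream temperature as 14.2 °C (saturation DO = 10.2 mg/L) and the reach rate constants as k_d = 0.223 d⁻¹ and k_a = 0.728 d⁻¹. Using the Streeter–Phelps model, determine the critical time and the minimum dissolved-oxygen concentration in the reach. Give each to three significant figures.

Mixed DO = (23.6×9.58 + 5.82×3.44)/(23.6+5.82) = 246.1/29.42 = 8.365 mg/L.
Mixed L₀ = (23.6×2.39 + 5.82×118)/(29.42) = 743.2/29.42 = 25.26 mg/L.
Initial deficit D₀ = C_s − DO₀ = 10.2 − 8.365 = 1.835 mg/L.
t_c = (1/0.5050) ln[(0.728/0.223)(1 − 1.835×0.5050/(0.223×25.26))] = 1.980 × ln(2.728) = 1.987 d.
D_c = (0.223/0.728) × 25.26 × e^(−0.223×1.987) = 0.3063 × 25.26 × 0.6420 = 4.968 mg/L.
Minimum DO = 10.2 − 4.968 = 5.232 mg/L.

t_c ≈ 1.99 d; minimum DO ≈ 5.23 mg/L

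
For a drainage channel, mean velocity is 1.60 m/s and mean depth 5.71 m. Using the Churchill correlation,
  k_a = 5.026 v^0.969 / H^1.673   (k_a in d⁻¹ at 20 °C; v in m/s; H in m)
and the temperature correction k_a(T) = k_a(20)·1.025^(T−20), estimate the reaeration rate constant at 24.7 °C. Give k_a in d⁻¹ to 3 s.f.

k_a ≈ 0.483 d⁻¹

k_a(20) = 5.026 × 1.60^0.969 / 5.71^1.673 = 5.026 × 1.577 / 18.44 = 0.4297 d⁻¹.
k_a(24.7) = 0.4297 × 1.025^(24.7−20) = 0.4297 × 1.123 = 0.4826 d⁻¹.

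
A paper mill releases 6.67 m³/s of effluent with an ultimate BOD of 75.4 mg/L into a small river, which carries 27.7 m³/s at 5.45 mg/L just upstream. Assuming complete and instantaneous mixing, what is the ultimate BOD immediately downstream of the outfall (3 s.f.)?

Flow-weighted mixing: C = (Q_r C_r + Q_w C_w)/(Q_r + Q_w)
= (27.7×5.45 + 6.67×75.4)/(27.7 + 6.67) = 653.9/34.37 = 19.02 mg/L.

19.0 mg/L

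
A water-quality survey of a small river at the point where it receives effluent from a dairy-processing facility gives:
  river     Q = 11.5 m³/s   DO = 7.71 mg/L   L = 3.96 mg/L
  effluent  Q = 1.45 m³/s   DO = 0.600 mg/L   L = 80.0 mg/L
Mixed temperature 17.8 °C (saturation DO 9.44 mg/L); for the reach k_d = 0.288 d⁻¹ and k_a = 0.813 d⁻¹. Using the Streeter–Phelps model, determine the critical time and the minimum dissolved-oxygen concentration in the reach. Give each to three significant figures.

t_c ≈ 1.10 d; minimum DO ≈ 6.22 mg/L

Mixed DO = (11.5×7.71 + 1.45×0.600)/(11.5+1.45) = 89.54/12.95 = 6.914 mg/L.
Mixed L₀ = (11.5×3.96 + 1.45×80.0)/(12.95) = 161.5/12.95 = 12.47 mg/L.
Initial deficit D₀ = C_s − DO₀ = 9.44 − 6.914 = 2.526 mg/L.
t_c = (1/0.5250) ln[(0.813/0.288)(1 − 2.526×0.5250/(0.288×12.47))] = 1.905 × ln(1.781) = 1.099 d.
D_c = (0.288/0.813) × 12.47 × e^(−0.288×1.099) = 0.3542 × 12.47 × 0.7286 = 3.220 mg/L.
Minimum DO = 9.44 − 3.220 = 6.220 mg/L.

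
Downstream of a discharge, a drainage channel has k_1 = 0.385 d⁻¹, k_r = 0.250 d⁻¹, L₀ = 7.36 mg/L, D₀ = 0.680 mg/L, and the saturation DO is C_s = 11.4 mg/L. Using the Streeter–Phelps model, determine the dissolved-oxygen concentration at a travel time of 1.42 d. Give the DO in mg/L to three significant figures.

k_1 L₀/(k_r−k_1) = 0.385×7.36/(0.250−0.385) = 2.834/-0.1350 = -20.99 mg/L.
e^(−k_1 t) = e^(−0.385×1.420) = 0.5789; e^(−k_r t) = e^(−0.250×1.420) = 0.7012.
D = -20.99 × (0.5789 − 0.7012) + 0.680 × 0.7012 = 2.567 + 0.4768 = 3.044 mg/L.
DO = C_s − D = 11.4 − 3.044 = 8.356 mg/L.

DO ≈ 8.36 mg/L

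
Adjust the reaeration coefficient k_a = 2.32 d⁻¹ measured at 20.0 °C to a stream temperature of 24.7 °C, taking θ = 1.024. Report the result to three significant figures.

k_a ≈ 2.59 d⁻¹

k_a(T₂) = k_a(T₁) · θ^(T₂−T₁) = 2.32 × 1.024^(24.7−20.0)
= 2.32 × 1.024^4.70 = 2.32 × 1.118 = 2.594 d⁻¹.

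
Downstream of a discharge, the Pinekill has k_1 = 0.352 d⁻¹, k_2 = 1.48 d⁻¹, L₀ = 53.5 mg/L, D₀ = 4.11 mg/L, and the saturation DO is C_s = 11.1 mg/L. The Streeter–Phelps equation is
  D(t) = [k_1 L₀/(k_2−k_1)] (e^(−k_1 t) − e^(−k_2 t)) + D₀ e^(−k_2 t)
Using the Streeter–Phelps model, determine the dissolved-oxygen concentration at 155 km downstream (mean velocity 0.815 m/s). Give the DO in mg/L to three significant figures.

Travel time t = x/v = 155 km / (0.815 m/s) = 155000 m / 0.815 m/s = 190200 s = 2.201 d.
k_1 L₀/(k_2−k_1) = 0.352×53.5/(1.48−0.352) = 18.83/1.128 = 16.70 mg/L.
e^(−k_1 t) = e^(−0.352×2.201) = 0.4608; e^(−k_2 t) = e^(−1.48×2.201) = 0.03847.
D = 16.70 × (0.4608 − 0.03847) + 4.11 × 0.03847 = 7.051 + 0.1581 = 7.209 mg/L.
DO = C_s − D = 11.1 − 7.209 = 3.891 mg/L.

DO ≈ 3.89 mg/L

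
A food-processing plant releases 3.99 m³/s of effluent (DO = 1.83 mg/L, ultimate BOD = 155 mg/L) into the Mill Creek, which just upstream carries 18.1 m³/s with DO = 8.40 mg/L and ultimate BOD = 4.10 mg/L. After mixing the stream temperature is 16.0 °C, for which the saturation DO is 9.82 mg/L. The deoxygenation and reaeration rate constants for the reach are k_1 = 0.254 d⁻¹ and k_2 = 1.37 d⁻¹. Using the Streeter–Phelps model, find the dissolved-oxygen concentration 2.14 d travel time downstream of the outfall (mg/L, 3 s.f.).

Mixed DO = (18.1×8.40 + 3.99×1.83)/(18.1+3.99) = 159.3/22.09 = 7.213 mg/L.
Mixed L₀ = (18.1×4.10 + 3.99×155)/(22.09) = 692.7/22.09 = 31.36 mg/L.
Initial deficit D₀ = C_s − DO₀ = 9.82 − 7.213 = 2.607 mg/L.
D(2.14) = [0.254×31.36/(1.37−0.254)](e^(−0.254×2.14) − e^(−1.37×2.14)) + 2.607 e^(−1.37×2.14)
= 7.137 × (0.5807 − 0.05330) + 2.607 × 0.05330 = 3.903 mg/L.
DO = 9.82 − 3.903 = 5.917 mg/L.

DO ≈ 5.92 mg/L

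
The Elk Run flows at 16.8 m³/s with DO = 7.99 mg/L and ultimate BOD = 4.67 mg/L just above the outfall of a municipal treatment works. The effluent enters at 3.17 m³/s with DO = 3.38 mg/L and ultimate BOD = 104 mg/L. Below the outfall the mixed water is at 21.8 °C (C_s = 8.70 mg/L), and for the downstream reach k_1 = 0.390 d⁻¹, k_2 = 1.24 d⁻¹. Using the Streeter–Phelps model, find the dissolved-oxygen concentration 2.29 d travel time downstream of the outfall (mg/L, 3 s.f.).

Mixed DO = (16.8×7.99 + 3.17×3.38)/(16.8+3.17) = 144.9/19.97 = 7.258 mg/L.
Mixed L₀ = (16.8×4.67 + 3.17×104)/(19.97) = 408.1/19.97 = 20.44 mg/L.
Initial deficit D₀ = C_s − DO₀ = 8.70 − 7.258 = 1.442 mg/L.
D(2.29) = [0.390×20.44/(1.24−0.390)](e^(−0.390×2.29) − e^(−1.24×2.29)) + 1.442 e^(−1.24×2.29)
= 9.377 × (0.4094 − 0.05845) + 1.442 × 0.05845 = 3.375 mg/L.
DO = 8.70 − 3.375 = 5.325 mg/L.

DO ≈ 5.32 mg/L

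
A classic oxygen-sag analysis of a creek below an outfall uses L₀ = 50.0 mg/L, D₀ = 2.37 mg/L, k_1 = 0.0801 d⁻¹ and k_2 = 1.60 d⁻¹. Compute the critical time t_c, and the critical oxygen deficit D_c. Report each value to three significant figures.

At the critical point dD/dt = 0, so k_1 L₀ e^(−k_1 t) = k_2 D. Substituting D(t) from the Streeter–Phelps equation and solving for t gives
t_c = ln[(k_2/k_1)(1 − D₀(k_2−k_1)/(k_1 L₀))] / (k_2−k_1).
Here k_2−k_1 = 1.520 d⁻¹ and 1 − D₀(k_2−k_1)/(k_1 L₀) = 1 − 2.37×1.520/(0.0801×50.0) = 0.1006, so
t_c = ln(19.98 × 0.1006) / 1.520 = 0.6977 / 1.520 = 0.4591 d.
D_c = (k_1/k_2) L₀ e^(−k_1 t_c) = (0.0801/1.60) × 50.0 × e^(−0.0801×0.4591) = 0.05006 × 50.0 × 0.9639 = 2.413 mg/L.

t_c ≈ 0.459 d; D_c ≈ 2.41 mg/L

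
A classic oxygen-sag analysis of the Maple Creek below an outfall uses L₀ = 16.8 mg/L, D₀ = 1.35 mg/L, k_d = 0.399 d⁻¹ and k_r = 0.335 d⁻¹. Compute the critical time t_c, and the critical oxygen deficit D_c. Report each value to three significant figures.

t_c ≈ 2.53 d; D_c ≈ 7.29 mg/L

At the critical point dD/dt = 0, so k_d L₀ e^(−k_d t) = k_r D. Substituting D(t) from the Streeter–Phelps equation and solving for t gives
t_c = ln[(k_r/k_d)(1 − D₀(k_r−k_d)/(k_d L₀))] / (k_r−k_d).
Here k_r−k_d = -0.06400 d⁻¹ and 1 − D₀(k_r−k_d)/(k_d L₀) = 1 − 1.35×-0.06400/(0.399×16.8) = 1.013, so
t_c = ln(0.8396 × 1.013) / -0.06400 = -0.1620 / -0.06400 = 2.532 d.
L(t_c) = L₀ e^(−k_d t_c) = 16.8 × 0.3642 = 6.118 mg/L, and at the critical point k_r D_c = k_d L, so D_c = (0.399/0.335) × 6.118 = 7.287 mg/L.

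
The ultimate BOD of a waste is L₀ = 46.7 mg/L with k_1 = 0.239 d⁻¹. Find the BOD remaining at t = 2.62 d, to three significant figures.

L ≈ 25.0 mg/L

L_t = L₀ e^(−k_1 t) = 46.7 × e^(−0.239×2.62) = 46.7 × 0.5346 = 24.97 mg/L.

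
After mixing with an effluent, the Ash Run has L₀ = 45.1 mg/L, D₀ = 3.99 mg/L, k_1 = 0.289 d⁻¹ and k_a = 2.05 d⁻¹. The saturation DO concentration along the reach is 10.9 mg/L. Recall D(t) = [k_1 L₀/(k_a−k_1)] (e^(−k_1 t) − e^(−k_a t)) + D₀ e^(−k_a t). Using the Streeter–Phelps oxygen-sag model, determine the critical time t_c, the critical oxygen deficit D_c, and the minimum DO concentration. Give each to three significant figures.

t_c ≈ 0.673 d; D_c ≈ 5.23 mg/L; min DO ≈ 5.67 mg/L

With k_a/k_1 = 7.093 and 1 − D₀(k_a−k_1)/(k_1 L₀) = 0.4609,
t_c = ln(7.093 × 0.4609) / (2.05 − 0.289) = ln(3.269) / 1.761 = 1.185/1.761 = 0.6727 d.
D_c = (k_1/k_a) L₀ e^(−k_1 t_c) = (0.289/2.05) × 45.1 × e^(−0.289×0.6727) = 0.1410 × 45.1 × 0.8233 = 5.235 mg/L.
Minimum DO = C_s − D_c = 10.9 − 5.235 = 5.665 mg/L.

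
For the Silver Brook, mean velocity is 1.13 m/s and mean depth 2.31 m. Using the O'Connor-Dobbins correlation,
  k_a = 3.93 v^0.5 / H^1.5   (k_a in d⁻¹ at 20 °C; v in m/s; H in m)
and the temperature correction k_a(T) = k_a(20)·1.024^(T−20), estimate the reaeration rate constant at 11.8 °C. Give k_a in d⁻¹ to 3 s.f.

k_a(20) = 3.93 × 1.13^0.5 / 2.31^1.5 = 3.93 × 1.063 / 3.511 = 1.190 d⁻¹.
k_a(11.8) = 1.190 × 1.024^(11.8−20) = 1.190 × 0.8233 = 0.9796 d⁻¹.

k_a ≈ 0.980 d⁻¹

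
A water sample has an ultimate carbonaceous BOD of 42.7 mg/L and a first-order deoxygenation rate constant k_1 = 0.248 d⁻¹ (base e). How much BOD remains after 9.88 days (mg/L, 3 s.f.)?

L ≈ 3.68 mg/L

L_t = L₀ e^(−k_1 t) = 42.7 × e^(−0.248×9.88) = 42.7 × 0.08627 = 3.684 mg/L.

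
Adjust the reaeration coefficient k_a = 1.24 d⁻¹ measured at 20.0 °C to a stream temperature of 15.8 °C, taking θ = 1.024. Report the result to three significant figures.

k_a(T₂) = k_a(T₁) · θ^(T₂−T₁) = 1.24 × 1.024^(15.8−20.0)
= 1.24 × 1.024^-4.20 = 1.24 × 0.9052 = 1.122 d⁻¹.

k_a ≈ 1.12 d⁻¹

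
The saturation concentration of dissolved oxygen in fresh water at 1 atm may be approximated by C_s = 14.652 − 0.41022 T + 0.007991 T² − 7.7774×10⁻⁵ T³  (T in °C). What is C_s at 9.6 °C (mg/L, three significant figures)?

C_s ≈ 11.4 mg/L

C_s = 14.652 − 0.41022×9.6 + 0.007991×9.6² − 7.7774×10⁻⁵×9.6³ = 11.38 mg/L.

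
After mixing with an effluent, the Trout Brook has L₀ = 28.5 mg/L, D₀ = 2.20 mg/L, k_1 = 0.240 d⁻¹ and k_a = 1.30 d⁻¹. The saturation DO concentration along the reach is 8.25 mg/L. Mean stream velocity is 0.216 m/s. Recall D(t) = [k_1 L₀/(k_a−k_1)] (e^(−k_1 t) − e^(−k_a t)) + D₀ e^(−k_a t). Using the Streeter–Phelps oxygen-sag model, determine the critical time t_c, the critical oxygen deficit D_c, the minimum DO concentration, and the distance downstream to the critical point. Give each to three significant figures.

With k_a/k_1 = 5.417 and 1 − D₀(k_a−k_1)/(k_1 L₀) = 0.6591,
t_c = ln(5.417 × 0.6591) / (1.30 − 0.240) = ln(3.570) / 1.060 = 1.273/1.060 = 1.201 d.
D_c = (k_1/k_a) L₀ e^(−k_1 t_c) = (0.240/1.30) × 28.5 × e^(−0.240×1.201) = 0.1846 × 28.5 × 0.7497 = 3.944 mg/L.
Minimum DO = C_s − D_c = 8.25 − 3.944 = 4.306 mg/L.
x_c = v t_c = 0.216 m/s × 1.201 d × 86400 s/d = 22400 m ≈ 22.4 km.

t_c ≈ 1.20 d; D_c ≈ 3.94 mg/L; min DO ≈ 4.31 mg/L; x_c ≈ 22.4 km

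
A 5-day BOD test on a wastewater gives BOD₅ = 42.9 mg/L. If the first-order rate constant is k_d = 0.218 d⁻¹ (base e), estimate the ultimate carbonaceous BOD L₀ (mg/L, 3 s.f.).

L₀ ≈ 64.6 mg/L

BOD₅ = L₀(1 − e^(−5k_d)) ⇒ L₀ = BOD₅ / (1 − e^(−5×0.218))
= 42.9 / (1 − 0.3362) = 42.9 / 0.6638 = 64.63 mg/L.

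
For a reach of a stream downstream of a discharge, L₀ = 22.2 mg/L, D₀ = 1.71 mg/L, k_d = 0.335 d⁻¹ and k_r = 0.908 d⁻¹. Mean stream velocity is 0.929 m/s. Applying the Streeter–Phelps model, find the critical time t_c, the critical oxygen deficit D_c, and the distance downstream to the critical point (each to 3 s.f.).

t_c ≈ 1.49 d; D_c ≈ 4.97 mg/L; x_c ≈ 120 km

At the critical point dD/dt = 0, so k_d L₀ e^(−k_d t) = k_r D. Substituting D(t) from the Streeter–Phelps equation and solving for t gives
t_c = ln[(k_r/k_d)(1 − D₀(k_r−k_d)/(k_d L₀))] / (k_r−k_d).
Here k_r−k_d = 0.5730 d⁻¹ and 1 − D₀(k_r−k_d)/(k_d L₀) = 1 − 1.71×0.5730/(0.335×22.2) = 0.8682, so
t_c = ln(2.710 × 0.8682) / 0.5730 = 0.8558 / 0.5730 = 1.494 d.
D_c = (k_d/k_r) L₀ e^(−k_d t_c) = (0.335/0.908) × 22.2 × e^(−0.335×1.494) = 0.3689 × 22.2 × 0.6063 = 4.966 mg/L.
x_c = v t_c = 0.929 m/s × 1.494 d × 86400 s/d = 119900 m ≈ 120 km.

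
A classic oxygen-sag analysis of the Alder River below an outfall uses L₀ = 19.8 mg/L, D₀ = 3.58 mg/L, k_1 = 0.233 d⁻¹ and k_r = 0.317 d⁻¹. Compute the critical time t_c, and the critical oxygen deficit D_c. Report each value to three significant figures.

t_c ≈ 2.86 d; D_c ≈ 7.47 mg/L

With k_r/k_1 = 1.361 and 1 − D₀(k_r−k_1)/(k_1 L₀) = 0.9348,
t_c = ln(1.361 × 0.9348) / (0.317 − 0.233) = ln(1.272) / 0.08400 = 0.2405/0.08400 = 2.863 d.
D_c = (k_1/k_r) L₀ e^(−k_1 t_c) = (0.233/0.317) × 19.8 × e^(−0.233×2.863) = 0.7350 × 19.8 × 0.5133 = 7.470 mg/L.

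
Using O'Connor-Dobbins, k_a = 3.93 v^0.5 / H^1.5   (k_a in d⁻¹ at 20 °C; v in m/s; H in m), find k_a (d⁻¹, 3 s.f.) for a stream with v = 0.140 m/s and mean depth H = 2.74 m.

k_a ≈ 0.324 d⁻¹

k_a = 3.93 × 0.140^0.5 / 2.74^1.5 = 3.93 × 0.3742 / 4.536 = 0.3242 d⁻¹.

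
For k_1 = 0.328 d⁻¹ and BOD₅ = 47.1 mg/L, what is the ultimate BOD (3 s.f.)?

BOD₅ = L₀(1 − e^(−5k_1)) ⇒ L₀ = BOD₅ / (1 − e^(−5×0.328))
= 47.1 / (1 − 0.1940) = 47.1 / 0.8060 = 58.44 mg/L.

L₀ ≈ 58.4 mg/L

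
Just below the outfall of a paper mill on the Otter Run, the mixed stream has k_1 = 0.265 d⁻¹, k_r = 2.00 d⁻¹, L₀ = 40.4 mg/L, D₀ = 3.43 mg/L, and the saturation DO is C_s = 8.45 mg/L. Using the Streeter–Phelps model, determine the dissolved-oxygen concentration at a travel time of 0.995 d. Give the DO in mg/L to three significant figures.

k_1 L₀/(k_r−k_1) = 0.265×40.4/(2.00−0.265) = 10.71/1.735 = 6.171 mg/L.
e^(−k_1 t) = e^(−0.265×0.9950) = 0.7682; e^(−k_r t) = e^(−2.00×0.9950) = 0.1367.
D = 6.171 × (0.7682 − 0.1367) + 3.43 × 0.1367 = 3.897 + 0.4689 = 4.366 mg/L.
DO = C_s − D = 8.45 − 4.366 = 4.084 mg/L.

DO ≈ 4.08 mg/L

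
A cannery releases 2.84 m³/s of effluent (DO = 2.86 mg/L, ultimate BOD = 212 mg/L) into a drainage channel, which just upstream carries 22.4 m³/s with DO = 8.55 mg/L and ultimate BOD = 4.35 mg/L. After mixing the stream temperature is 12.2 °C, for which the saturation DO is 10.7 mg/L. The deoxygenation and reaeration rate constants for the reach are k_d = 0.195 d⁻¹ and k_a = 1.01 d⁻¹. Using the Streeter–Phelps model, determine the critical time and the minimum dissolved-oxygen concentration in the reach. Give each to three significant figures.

Mixed DO = (22.4×8.55 + 2.84×2.86)/(22.4+2.84) = 199.6/25.24 = 7.910 mg/L.
Mixed L₀ = (22.4×4.35 + 2.84×212)/(25.24) = 699.5/25.24 = 27.71 mg/L.
Initial deficit D₀ = C_s − DO₀ = 10.7 − 7.910 = 2.790 mg/L.
t_c = (1/0.8150) ln[(1.01/0.195)(1 − 2.790×0.8150/(0.195×27.71))] = 1.227 × ln(3.000) = 1.348 d.
D_c = (0.195/1.01) × 27.71 × e^(−0.195×1.348) = 0.1931 × 27.71 × 0.7688 = 4.114 mg/L.
Minimum DO = 10.7 − 4.114 = 6.586 mg/L.

t_c ≈ 1.35 d; minimum DO ≈ 6.59 mg/L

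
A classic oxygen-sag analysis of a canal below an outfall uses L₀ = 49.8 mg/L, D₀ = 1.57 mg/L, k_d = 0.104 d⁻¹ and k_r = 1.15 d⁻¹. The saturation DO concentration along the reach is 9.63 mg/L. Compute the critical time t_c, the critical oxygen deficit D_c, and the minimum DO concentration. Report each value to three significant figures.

t_c ≈ 1.93 d; D_c ≈ 3.68 mg/L; min DO ≈ 5.95 mg/L

With k_r/k_d = 11.06 and 1 − D₀(k_r−k_d)/(k_d L₀) = 0.6829,
t_c = ln(11.06 × 0.6829) / (1.15 − 0.104) = ln(7.552) / 1.046 = 2.022/1.046 = 1.933 d.
D_c = (k_d/k_r) L₀ e^(−k_d t_c) = (0.104/1.15) × 49.8 × e^(−0.104×1.933) = 0.09043 × 49.8 × 0.8179 = 3.684 mg/L.
Minimum DO = C_s − D_c = 9.63 − 3.684 = 5.946 mg/L.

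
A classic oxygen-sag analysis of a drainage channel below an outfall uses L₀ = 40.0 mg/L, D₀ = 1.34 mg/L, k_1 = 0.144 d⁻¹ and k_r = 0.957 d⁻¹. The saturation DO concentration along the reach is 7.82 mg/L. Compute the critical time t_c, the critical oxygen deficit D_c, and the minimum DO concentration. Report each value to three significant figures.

t_c ≈ 2.07 d; D_c ≈ 4.47 mg/L; min DO ≈ 3.35 mg/L

t_c = [1/(k_r−k_1)] ln[(k_r/k_1)(1 − D₀(k_r−k_1)/(k_1 L₀))]
= [1/(0.957−0.144)] ln[(0.957/0.144)(1 − 1.34×0.8130/(0.144×40.0))]
= (1/0.8130) ln[6.646 × 0.8109] = 1.230 × ln(5.389) = 1.230 × 1.684 = 2.072 d.
D_c = (k_1/k_r) L₀ e^(−k_1 t_c) = (0.144/0.957) × 40.0 × e^(−0.144×2.072) = 0.1505 × 40.0 × 0.7421 = 4.466 mg/L.
Minimum DO = C_s − D_c = 7.82 − 4.466 = 3.354 mg/L.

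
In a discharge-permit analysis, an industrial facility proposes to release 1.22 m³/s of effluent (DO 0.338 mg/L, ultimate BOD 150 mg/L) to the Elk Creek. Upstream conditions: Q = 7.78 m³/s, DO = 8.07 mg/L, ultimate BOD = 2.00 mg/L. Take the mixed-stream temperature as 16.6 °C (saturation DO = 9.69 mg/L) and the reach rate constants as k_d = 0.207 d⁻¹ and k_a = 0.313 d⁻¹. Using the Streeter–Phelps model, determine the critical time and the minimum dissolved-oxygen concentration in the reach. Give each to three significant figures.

Mixed DO = (7.78×8.07 + 1.22×0.338)/(7.78+1.22) = 63.20/9.000 = 7.022 mg/L.
Mixed L₀ = (7.78×2.00 + 1.22×150)/(9.000) = 198.6/9.000 = 22.06 mg/L.
Initial deficit D₀ = C_s − DO₀ = 9.69 − 7.022 = 2.668 mg/L.
t_c = (1/0.1060) ln[(0.313/0.207)(1 − 2.668×0.1060/(0.207×22.06))] = 9.434 × ln(1.418) = 3.298 d.
D_c = (0.207/0.313) × 22.06 × e^(−0.207×3.298) = 0.6613 × 22.06 × 0.5053 = 7.373 mg/L.
Minimum DO = 9.69 − 7.373 = 2.317 mg/L.

t_c ≈ 3.30 d; minimum DO ≈ 2.32 mg/L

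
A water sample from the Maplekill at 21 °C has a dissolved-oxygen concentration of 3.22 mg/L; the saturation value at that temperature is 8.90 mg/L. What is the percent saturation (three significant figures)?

36.2 % saturation

% saturation = C/C_s × 100 = 3.22/8.90 × 100 = 36.2 %.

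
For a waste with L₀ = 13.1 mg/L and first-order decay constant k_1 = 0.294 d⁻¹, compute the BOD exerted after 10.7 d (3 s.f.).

y ≈ 12.5 mg/L

y_t = L₀(1 − e^(−k_1 t)) = 13.1 × (1 − e^(−0.294×10.7))
= 13.1 × (1 − 0.04303) = 13.1 × 0.9570 = 12.54 mg/L.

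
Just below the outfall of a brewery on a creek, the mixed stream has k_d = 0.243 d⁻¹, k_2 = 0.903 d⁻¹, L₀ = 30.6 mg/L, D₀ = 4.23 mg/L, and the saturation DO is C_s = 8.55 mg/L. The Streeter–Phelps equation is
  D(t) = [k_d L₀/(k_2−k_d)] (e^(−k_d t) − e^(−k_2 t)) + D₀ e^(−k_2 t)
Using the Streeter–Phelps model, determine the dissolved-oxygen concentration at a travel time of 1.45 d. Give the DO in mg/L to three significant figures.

DO ≈ 2.53 mg/L

k_d L₀/(k_2−k_d) = 0.243×30.6/(0.903−0.243) = 7.436/0.6600 = 11.27 mg/L.
e^(−k_d t) = e^(−0.243×1.450) = 0.7030; e^(−k_2 t) = e^(−0.903×1.450) = 0.2700.
D = 11.27 × (0.7030 − 0.2700) + 4.23 × 0.2700 = 4.879 + 1.142 = 6.021 mg/L.
DO = C_s − D = 8.55 − 6.021 = 2.529 mg/L.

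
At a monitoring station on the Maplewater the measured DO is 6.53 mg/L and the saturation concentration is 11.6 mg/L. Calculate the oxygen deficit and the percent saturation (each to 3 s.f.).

D = C_s − C = 11.6 − 6.53 = 5.07 mg/L.
% saturation = 6.53/11.6 × 100 = 56.3 %.

D ≈ 5.07 mg/L; 56.3 % saturation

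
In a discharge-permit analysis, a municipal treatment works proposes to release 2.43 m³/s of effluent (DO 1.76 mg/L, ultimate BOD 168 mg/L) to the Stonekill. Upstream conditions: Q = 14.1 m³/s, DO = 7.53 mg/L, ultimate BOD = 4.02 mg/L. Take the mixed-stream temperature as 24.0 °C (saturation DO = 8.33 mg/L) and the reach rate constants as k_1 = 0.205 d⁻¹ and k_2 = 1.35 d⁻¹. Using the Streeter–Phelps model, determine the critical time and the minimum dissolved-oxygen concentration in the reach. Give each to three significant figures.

Mixed DO = (14.1×7.53 + 2.43×1.76)/(14.1+2.43) = 110.4/16.53 = 6.682 mg/L.
Mixed L₀ = (14.1×4.02 + 2.43×168)/(16.53) = 464.9/16.53 = 28.13 mg/L.
Initial deficit D₀ = C_s − DO₀ = 8.33 − 6.682 = 1.648 mg/L.
t_c = (1/1.145) ln[(1.35/0.205)(1 − 1.648×1.145/(0.205×28.13))] = 0.8734 × ln(4.430) = 1.300 d.
D_c = (0.205/1.35) × 28.13 × e^(−0.205×1.300) = 0.1519 × 28.13 × 0.7661 = 3.272 mg/L.
Minimum DO = 8.33 − 3.272 = 5.058 mg/L.

t_c ≈ 1.30 d; minimum DO ≈ 5.06 mg/L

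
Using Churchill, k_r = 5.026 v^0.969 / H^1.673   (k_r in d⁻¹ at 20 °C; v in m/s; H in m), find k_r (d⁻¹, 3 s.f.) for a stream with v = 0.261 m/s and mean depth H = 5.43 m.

k_r ≈ 0.0807 d⁻¹

k_r = 5.026 × 0.261^0.969 / 5.43^1.673 = 5.026 × 0.2721 / 16.96 = 0.08065 d⁻¹.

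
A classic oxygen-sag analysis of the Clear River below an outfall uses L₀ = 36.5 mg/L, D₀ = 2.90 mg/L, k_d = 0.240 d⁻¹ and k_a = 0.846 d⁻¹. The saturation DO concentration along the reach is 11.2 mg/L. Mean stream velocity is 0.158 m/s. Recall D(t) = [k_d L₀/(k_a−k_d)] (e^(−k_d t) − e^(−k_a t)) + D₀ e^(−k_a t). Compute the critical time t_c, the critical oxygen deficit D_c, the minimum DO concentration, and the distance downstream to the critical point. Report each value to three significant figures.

With k_a/k_d = 3.525 and 1 − D₀(k_a−k_d)/(k_d L₀) = 0.7994,
t_c = ln(3.525 × 0.7994) / (0.846 − 0.240) = ln(2.818) / 0.6060 = 1.036/0.6060 = 1.710 d.
D_c = (k_d/k_a) L₀ e^(−k_d t_c) = (0.240/0.846) × 36.5 × e^(−0.240×1.710) = 0.2837 × 36.5 × 0.6635 = 6.870 mg/L.
Minimum DO = C_s − D_c = 11.2 − 6.870 = 4.330 mg/L.
x_c = v t_c = 0.158 m/s × 1.710 d × 86400 s/d = 23340 m ≈ 23.3 km.

t_c ≈ 1.71 d; D_c ≈ 6.87 mg/L; min DO ≈ 4.33 mg/L; x_c ≈ 23.3 km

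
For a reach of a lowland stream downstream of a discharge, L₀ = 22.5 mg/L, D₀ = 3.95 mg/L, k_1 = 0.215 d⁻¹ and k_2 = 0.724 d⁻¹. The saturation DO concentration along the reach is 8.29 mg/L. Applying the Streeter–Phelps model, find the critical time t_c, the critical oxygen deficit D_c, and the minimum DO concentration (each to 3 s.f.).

With k_2/k_1 = 3.367 and 1 − D₀(k_2−k_1)/(k_1 L₀) = 0.5844,
t_c = ln(3.367 × 0.5844) / (0.724 − 0.215) = ln(1.968) / 0.5090 = 0.6770/0.5090 = 1.330 d.
D_c = (k_1/k_2) L₀ e^(−k_1 t_c) = (0.215/0.724) × 22.5 × e^(−0.215×1.330) = 0.2970 × 22.5 × 0.7513 = 5.020 mg/L.
Minimum DO = C_s − D_c = 8.29 − 5.020 = 3.270 mg/L.

t_c ≈ 1.33 d; D_c ≈ 5.02 mg/L; min DO ≈ 3.27 mg/L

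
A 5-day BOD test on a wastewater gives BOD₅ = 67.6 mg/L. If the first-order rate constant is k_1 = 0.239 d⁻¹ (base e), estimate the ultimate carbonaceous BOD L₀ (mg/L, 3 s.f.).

L₀ ≈ 96.9 mg/L

BOD₅ = L₀(1 − e^(−5k_1)) ⇒ L₀ = BOD₅ / (1 − e^(−5×0.239))
= 67.6 / (1 − 0.3027) = 67.6 / 0.6973 = 96.95 mg/L.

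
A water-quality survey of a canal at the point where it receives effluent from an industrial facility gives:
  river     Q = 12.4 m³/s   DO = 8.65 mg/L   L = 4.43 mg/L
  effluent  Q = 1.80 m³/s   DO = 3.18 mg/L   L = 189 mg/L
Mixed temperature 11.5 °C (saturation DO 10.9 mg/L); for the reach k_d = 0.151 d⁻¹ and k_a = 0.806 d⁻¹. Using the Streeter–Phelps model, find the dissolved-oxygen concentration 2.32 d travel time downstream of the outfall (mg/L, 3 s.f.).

DO ≈ 6.92 mg/L

Mixed DO = (12.4×8.65 + 1.80×3.18)/(12.4+1.80) = 113.0/14.20 = 7.957 mg/L.
Mixed L₀ = (12.4×4.43 + 1.80×189)/(14.20) = 395.1/14.20 = 27.83 mg/L.
Initial deficit D₀ = C_s − DO₀ = 10.9 − 7.957 = 2.943 mg/L.
D(2.32) = [0.151×27.83/(0.806−0.151)](e^(−0.151×2.32) − e^(−0.806×2.32)) + 2.943 e^(−0.806×2.32)
= 6.415 × (0.7045 − 0.1541) + 2.943 × 0.1541 = 3.984 mg/L.
DO = 10.9 − 3.984 = 6.916 mg/L.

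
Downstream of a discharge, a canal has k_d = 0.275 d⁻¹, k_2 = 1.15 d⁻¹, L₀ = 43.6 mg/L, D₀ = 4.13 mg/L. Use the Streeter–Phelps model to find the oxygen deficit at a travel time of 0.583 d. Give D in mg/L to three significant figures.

D ≈ 6.78 mg/L

k_d L₀/(k_2−k_d) = 0.275×43.6/(1.15−0.275) = 11.99/0.8750 = 13.70 mg/L.
e^(−k_d t) = e^(−0.275×0.5830) = 0.8519; e^(−k_2 t) = e^(−1.15×0.5830) = 0.5115.
D = 13.70 × (0.8519 − 0.5115) + 4.13 × 0.5115 = 4.664 + 2.112 = 6.777 mg/L.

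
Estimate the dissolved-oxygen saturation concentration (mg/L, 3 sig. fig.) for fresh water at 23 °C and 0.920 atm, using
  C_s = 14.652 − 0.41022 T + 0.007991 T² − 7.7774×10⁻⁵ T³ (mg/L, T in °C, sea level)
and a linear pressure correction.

C_s ≈ 7.82 mg/L

At sea level: C_s = 14.652 − 0.41022×23 + 0.007991×23² − 7.7774×10⁻⁵×23³ = 8.498 mg/L.
Pressure correction: C_s' = 8.498 × 0.920 = 7.818 mg/L.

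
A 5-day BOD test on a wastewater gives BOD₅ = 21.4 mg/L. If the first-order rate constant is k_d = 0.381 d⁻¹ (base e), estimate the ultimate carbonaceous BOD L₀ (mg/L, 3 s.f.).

BOD₅ = L₀(1 − e^(−5k_d)) ⇒ L₀ = BOD₅ / (1 − e^(−5×0.381))
= 21.4 / (1 − 0.1488) = 21.4 / 0.8512 = 25.14 mg/L.

L₀ ≈ 25.1 mg/L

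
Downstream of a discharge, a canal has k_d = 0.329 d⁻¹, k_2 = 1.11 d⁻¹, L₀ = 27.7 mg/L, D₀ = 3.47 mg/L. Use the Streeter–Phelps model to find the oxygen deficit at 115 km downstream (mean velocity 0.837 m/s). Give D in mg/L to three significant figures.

Travel time t = x/v = 115 km / (0.837 m/s) = 115000 m / 0.837 m/s = 137400 s = 1.590 d.
k_d L₀/(k_2−k_d) = 0.329×27.7/(1.11−0.329) = 9.113/0.7810 = 11.67 mg/L.
e^(−k_d t) = e^(−0.329×1.590) = 0.5926; e^(−k_2 t) = e^(−1.11×1.590) = 0.1712.
D = 11.67 × (0.5926 − 0.1712) + 3.47 × 0.1712 = 4.918 + 0.5939 = 5.512 mg/L.

D ≈ 5.51 mg/L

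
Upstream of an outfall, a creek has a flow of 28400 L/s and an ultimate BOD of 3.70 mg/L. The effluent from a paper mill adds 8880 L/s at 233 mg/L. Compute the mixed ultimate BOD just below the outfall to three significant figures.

58.3 mg/L

Flow-weighted mixing: C = (Q_r C_r + Q_w C_w)/(Q_r + Q_w)
= (28400×3.70 + 8880×233)/(28400 + 8880) = 2.174×10^6/37280 = 58.32 mg/L.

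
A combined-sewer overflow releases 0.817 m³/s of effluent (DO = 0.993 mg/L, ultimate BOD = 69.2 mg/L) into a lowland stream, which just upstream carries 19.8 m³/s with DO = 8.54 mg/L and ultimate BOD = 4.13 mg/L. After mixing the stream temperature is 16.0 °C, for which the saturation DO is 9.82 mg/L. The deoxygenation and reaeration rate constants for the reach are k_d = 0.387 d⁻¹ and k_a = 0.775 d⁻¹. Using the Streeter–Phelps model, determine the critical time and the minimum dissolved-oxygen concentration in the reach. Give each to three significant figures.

t_c ≈ 1.10 d; minimum DO ≈ 7.63 mg/L

Mixed DO = (19.8×8.54 + 0.817×0.993)/(19.8+0.817) = 169.9/20.62 = 8.241 mg/L.
Mixed L₀ = (19.8×4.13 + 0.817×69.2)/(20.62) = 138.3/20.62 = 6.709 mg/L.
Initial deficit D₀ = C_s − DO₀ = 9.82 − 8.241 = 1.579 mg/L.
t_c = (1/0.3880) ln[(0.775/0.387)(1 − 1.579×0.3880/(0.387×6.709))] = 2.577 × ln(1.530) = 1.096 d.
D_c = (0.387/0.775) × 6.709 × e^(−0.387×1.096) = 0.4994 × 6.709 × 0.6543 = 2.192 mg/L.
Minimum DO = 9.82 − 2.192 = 7.628 mg/L.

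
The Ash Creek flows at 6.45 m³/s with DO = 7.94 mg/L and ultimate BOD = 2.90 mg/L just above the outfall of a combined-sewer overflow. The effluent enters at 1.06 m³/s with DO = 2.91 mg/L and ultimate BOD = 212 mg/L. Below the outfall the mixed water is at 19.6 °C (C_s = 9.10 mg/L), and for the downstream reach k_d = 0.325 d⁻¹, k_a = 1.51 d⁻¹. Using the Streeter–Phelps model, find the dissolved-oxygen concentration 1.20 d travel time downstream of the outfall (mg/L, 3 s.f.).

Mixed DO = (6.45×7.94 + 1.06×2.91)/(6.45+1.06) = 54.30/7.510 = 7.230 mg/L.
Mixed L₀ = (6.45×2.90 + 1.06×212)/(7.510) = 243.4/7.510 = 32.41 mg/L.
Initial deficit D₀ = C_s − DO₀ = 9.10 − 7.230 = 1.870 mg/L.
D(1.20) = [0.325×32.41/(1.51−0.325)](e^(−0.325×1.20) − e^(−1.51×1.20)) + 1.870 e^(−1.51×1.20)
= 8.890 × (0.6771 − 0.1633) + 1.870 × 0.1633 = 4.872 mg/L.
DO = 9.10 − 4.872 = 4.228 mg/L.

DO ≈ 4.23 mg/L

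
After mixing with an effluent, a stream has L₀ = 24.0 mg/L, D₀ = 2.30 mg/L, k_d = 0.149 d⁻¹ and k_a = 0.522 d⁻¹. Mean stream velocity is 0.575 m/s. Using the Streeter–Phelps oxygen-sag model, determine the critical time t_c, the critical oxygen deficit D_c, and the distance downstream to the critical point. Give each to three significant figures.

t_c = [1/(k_a−k_d)] ln[(k_a/k_d)(1 − D₀(k_a−k_d)/(k_d L₀))]
= [1/(0.522−0.149)] ln[(0.522/0.149)(1 − 2.30×0.3730/(0.149×24.0))]
= (1/0.3730) ln[3.503 × 0.7601] = 2.681 × ln(2.663) = 2.681 × 0.9794 = 2.626 d.
L(t_c) = L₀ e^(−k_d t_c) = 24.0 × 0.6762 = 16.23 mg/L, and at the critical point k_a D_c = k_d L, so D_c = (0.149/0.522) × 16.23 = 4.632 mg/L.
x_c = v t_c = 0.575 m/s × 2.626 d × 86400 s/d = 130400 m ≈ 130 km.

t_c ≈ 2.63 d; D_c ≈ 4.63 mg/L; x_c ≈ 130 km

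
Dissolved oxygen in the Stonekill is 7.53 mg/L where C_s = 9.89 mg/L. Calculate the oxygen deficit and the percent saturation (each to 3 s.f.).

D ≈ 2.36 mg/L; 76.1 % saturation

D = C_s − C = 9.89 − 7.53 = 2.36 mg/L.
% saturation = 7.53/9.89 × 100 = 76.1 %.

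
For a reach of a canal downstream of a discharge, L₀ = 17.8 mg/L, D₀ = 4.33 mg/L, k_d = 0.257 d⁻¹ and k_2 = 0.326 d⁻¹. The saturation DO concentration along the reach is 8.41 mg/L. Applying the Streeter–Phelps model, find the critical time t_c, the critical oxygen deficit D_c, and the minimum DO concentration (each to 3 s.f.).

t_c ≈ 2.47 d; D_c ≈ 7.44 mg/L; min DO ≈ 0.968 mg/L

With k_2/k_d = 1.268 and 1 − D₀(k_2−k_d)/(k_d L₀) = 0.9347,
t_c = ln(1.268 × 0.9347) / (0.326 − 0.257) = ln(1.186) / 0.06900 = 0.1703/0.06900 = 2.468 d.
D_c = (k_d/k_2) L₀ e^(−k_d t_c) = (0.257/0.326) × 17.8 × e^(−0.257×2.468) = 0.7883 × 17.8 × 0.5303 = 7.442 mg/L.
Minimum DO = C_s − D_c = 8.41 − 7.442 = 0.9680 mg/L.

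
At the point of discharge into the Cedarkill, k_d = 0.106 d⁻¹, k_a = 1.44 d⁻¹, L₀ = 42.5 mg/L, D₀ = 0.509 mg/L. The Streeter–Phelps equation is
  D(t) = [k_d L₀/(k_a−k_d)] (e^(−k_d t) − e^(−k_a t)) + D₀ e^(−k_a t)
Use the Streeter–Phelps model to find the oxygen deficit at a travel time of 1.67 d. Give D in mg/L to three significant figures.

k_d L₀/(k_a−k_d) = 0.106×42.5/(1.44−0.106) = 4.505/1.334 = 3.377 mg/L.
e^(−k_d t) = e^(−0.106×1.670) = 0.8378; e^(−k_a t) = e^(−1.44×1.670) = 0.09028.
D = 3.377 × (0.8378 − 0.09028) + 0.509 × 0.09028 = 2.524 + 0.04595 = 2.570 mg/L.

D ≈ 2.57 mg/L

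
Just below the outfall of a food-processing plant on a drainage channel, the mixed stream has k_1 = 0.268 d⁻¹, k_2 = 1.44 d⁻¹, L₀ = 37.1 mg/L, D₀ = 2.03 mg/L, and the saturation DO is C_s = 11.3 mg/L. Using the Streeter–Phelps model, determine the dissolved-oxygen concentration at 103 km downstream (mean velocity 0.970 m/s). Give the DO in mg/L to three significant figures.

Travel time t = x/v = 103 km / (0.970 m/s) = 103000 m / 0.970 m/s = 106200 s = 1.229 d.
k_1 L₀/(k_2−k_1) = 0.268×37.1/(1.44−0.268) = 9.943/1.172 = 8.484 mg/L.
e^(−k_1 t) = e^(−0.268×1.229) = 0.7194; e^(−k_2 t) = e^(−1.44×1.229) = 0.1704.
D = 8.484 × (0.7194 − 0.1704) + 2.03 × 0.1704 = 4.658 + 0.3459 = 5.003 mg/L.
DO = C_s − D = 11.3 − 5.003 = 6.297 mg/L.

DO ≈ 6.30 mg/L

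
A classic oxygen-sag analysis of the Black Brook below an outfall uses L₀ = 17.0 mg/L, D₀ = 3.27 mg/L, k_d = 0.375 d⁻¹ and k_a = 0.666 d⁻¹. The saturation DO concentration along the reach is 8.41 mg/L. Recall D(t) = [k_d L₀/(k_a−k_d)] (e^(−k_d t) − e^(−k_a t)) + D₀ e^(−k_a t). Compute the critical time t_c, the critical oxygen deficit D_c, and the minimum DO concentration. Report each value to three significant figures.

t_c ≈ 1.42 d; D_c ≈ 5.62 mg/L; min DO ≈ 2.79 mg/L

At the critical point dD/dt = 0, so k_d L₀ e^(−k_d t) = k_a D. Substituting D(t) from the Streeter–Phelps equation and solving for t gives
t_c = ln[(k_a/k_d)(1 − D₀(k_a−k_d)/(k_d L₀))] / (k_a−k_d).
Here k_a−k_d = 0.2910 d⁻¹ and 1 − D₀(k_a−k_d)/(k_d L₀) = 1 − 3.27×0.2910/(0.375×17.0) = 0.8507, so
t_c = ln(1.776 × 0.8507) / 0.2910 = 0.4127 / 0.2910 = 1.418 d.
L(t_c) = L₀ e^(−k_d t_c) = 17.0 × 0.5875 = 9.988 mg/L, and at the critical point k_a D_c = k_d L, so D_c = (0.375/0.666) × 9.988 = 5.624 mg/L.
Minimum DO = C_s − D_c = 8.41 − 5.624 = 2.786 mg/L.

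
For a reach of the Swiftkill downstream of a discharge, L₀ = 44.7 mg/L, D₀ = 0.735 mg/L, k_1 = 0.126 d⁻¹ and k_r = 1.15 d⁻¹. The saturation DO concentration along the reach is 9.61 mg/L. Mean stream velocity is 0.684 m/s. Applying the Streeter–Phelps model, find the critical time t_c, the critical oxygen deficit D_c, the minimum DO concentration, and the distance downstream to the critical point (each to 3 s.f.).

t_c ≈ 2.02 d; D_c ≈ 3.80 mg/L; min DO ≈ 5.81 mg/L; x_c ≈ 119 km

At the critical point dD/dt = 0, so k_1 L₀ e^(−k_1 t) = k_r D. Substituting D(t) from the Streeter–Phelps equation and solving for t gives
t_c = ln[(k_r/k_1)(1 − D₀(k_r−k_1)/(k_1 L₀))] / (k_r−k_1).
Here k_r−k_1 = 1.024 d⁻¹ and 1 − D₀(k_r−k_1)/(k_1 L₀) = 1 − 0.735×1.024/(0.126×44.7) = 0.8664, so
t_c = ln(9.127 × 0.8664) / 1.024 = 2.068 / 1.024 = 2.019 d.
D_c = (k_1/k_r) L₀ e^(−k_1 t_c) = (0.126/1.15) × 44.7 × e^(−0.126×2.019) = 0.1096 × 44.7 × 0.7754 = 3.797 mg/L.
Minimum DO = C_s − D_c = 9.61 − 3.797 = 5.813 mg/L.
x_c = v t_c = 0.684 m/s × 2.019 d × 86400 s/d = 119300 m ≈ 119 km.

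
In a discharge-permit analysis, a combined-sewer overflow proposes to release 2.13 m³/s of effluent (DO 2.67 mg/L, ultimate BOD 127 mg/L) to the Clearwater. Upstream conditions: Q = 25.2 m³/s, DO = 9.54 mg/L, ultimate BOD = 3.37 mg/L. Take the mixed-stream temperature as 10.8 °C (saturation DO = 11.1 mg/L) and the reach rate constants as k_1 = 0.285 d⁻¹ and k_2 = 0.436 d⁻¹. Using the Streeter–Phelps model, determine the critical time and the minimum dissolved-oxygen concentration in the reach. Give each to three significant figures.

t_c ≈ 2.22 d; minimum DO ≈ 6.59 mg/L

Mixed DO = (25.2×9.54 + 2.13×2.67)/(25.2+2.13) = 246.1/27.33 = 9.005 mg/L.
Mixed L₀ = (25.2×3.37 + 2.13×127)/(27.33) = 355.4/27.33 = 13.01 mg/L.
Initial deficit D₀ = C_s − DO₀ = 11.1 − 9.005 = 2.095 mg/L.
t_c = (1/0.1510) ln[(0.436/0.285)(1 − 2.095×0.1510/(0.285×13.01))] = 6.623 × ln(1.399) = 2.225 d.
D_c = (0.285/0.436) × 13.01 × e^(−0.285×2.225) = 0.6537 × 13.01 × 0.5305 = 4.509 mg/L.
Minimum DO = 11.1 − 4.509 = 6.591 mg/L.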